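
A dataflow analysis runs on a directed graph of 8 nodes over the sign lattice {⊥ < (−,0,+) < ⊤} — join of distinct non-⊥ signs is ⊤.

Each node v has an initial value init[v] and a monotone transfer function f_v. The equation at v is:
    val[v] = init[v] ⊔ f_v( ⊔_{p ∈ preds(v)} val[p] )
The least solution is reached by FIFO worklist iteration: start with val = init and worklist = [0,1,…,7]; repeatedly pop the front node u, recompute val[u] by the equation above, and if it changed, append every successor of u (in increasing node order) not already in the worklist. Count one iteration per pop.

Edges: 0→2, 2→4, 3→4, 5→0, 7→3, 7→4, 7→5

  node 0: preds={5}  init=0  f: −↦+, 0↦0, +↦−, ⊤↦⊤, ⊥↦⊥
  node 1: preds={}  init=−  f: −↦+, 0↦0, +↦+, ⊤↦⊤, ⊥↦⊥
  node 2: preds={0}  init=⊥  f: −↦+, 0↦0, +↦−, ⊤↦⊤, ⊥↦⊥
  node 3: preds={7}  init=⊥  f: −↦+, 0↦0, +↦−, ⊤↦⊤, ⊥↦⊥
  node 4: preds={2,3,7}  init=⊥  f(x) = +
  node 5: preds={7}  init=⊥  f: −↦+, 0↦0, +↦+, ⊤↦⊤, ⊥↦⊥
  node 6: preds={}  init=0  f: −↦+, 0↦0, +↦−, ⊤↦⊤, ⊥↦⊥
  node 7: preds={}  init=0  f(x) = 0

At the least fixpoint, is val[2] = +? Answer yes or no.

Iteration log — 9 steps:
  step 1. node 0  ⊔preds=⊥  new=0  stable
  step 2. node 1  ⊔preds=⊥  new=−  stable
  step 3. node 2  ⊔preds=0  new=0  old=⊥  +wl: 
  step 4. node 3  ⊔preds=0  new=0  old=⊥  +wl: 
  step 5. node 4  ⊔preds=0  new=+  old=⊥  +wl: 
  step 6. node 5  ⊔preds=0  new=0  old=⊥  +wl: 0
  step 7. node 6  ⊔preds=⊥  new=0  stable
  step 8. node 7  ⊔preds=⊥  new=0  stable
  step 9. node 0  ⊔preds=0  new=0  stable

Least fixpoint reached:
  node 0: 0
  node 1: −
  node 2: 0
  node 3: 0
  node 4: +
  node 5: 0
  node 6: 0
  node 7: 0

no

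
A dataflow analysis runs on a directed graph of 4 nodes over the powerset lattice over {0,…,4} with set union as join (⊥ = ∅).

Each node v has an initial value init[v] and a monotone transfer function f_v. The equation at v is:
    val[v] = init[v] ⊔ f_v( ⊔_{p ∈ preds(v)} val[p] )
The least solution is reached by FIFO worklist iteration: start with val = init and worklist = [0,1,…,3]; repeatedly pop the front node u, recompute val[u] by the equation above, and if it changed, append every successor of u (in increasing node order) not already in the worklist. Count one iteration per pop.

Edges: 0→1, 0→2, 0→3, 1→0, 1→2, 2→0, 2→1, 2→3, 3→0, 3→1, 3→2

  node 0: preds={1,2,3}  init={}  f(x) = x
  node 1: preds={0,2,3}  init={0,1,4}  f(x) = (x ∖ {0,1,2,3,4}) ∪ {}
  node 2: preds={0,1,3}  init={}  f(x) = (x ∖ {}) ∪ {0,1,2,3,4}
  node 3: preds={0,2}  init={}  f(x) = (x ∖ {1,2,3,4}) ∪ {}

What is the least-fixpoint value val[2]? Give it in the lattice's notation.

{0,1,2,3,4}

Worklist (8 pops):
  #1 pop 0: in={0,1,4} → {0,1,4} (was {}); enqueue []
  #2 pop 1: in={0,1,4} → {0,1,4} (no change)
  #3 pop 2: in={0,1,4} → {0,1,2,3,4} (was {}); enqueue [0,1]
  #4 pop 3: in={0,1,2,3,4} → {0} (was {}); enqueue [2]
  #5 pop 0: in={0,1,2,3,4} → {0,1,2,3,4} (was {0,1,4}); enqueue [3]
  #6 pop 1: in={0,1,2,3,4} → {0,1,4} (no change)
  #7 pop 2: in={0,1,2,3,4} → {0,1,2,3,4} (no change)
  #8 pop 3: in={0,1,2,3,4} → {0} (no change)

Fixpoint:
  val[0] = {0,1,2,3,4}
  val[1] = {0,1,4}
  val[2] = {0,1,2,3,4}
  val[3] = {0}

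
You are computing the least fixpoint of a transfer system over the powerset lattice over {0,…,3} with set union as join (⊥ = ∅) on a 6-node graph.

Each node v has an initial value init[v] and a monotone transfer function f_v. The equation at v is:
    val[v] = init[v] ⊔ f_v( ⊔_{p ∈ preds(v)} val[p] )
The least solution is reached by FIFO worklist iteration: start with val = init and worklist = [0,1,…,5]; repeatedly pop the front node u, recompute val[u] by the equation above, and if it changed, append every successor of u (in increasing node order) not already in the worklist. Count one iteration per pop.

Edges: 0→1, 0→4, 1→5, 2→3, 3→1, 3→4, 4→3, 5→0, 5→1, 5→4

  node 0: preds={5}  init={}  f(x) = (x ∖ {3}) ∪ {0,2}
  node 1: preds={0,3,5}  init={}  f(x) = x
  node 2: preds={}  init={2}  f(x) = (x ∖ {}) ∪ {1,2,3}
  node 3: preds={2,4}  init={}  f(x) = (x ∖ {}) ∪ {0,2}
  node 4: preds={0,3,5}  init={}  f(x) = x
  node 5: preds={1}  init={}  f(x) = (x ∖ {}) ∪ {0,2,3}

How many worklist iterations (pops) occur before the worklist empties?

Worklist (14 pops):
  #1 pop 0: in={} → {0,2} (was {}); enqueue []
  #2 pop 1: in={0,2} → {0,2} (was {}); enqueue []
  #3 pop 2: in={} → {1,2,3} (was {2}); enqueue []
  #4 pop 3: in={1,2,3} → {0,1,2,3} (was {}); enqueue [1]
  #5 pop 4: in={0,1,2,3} → {0,1,2,3} (was {}); enqueue [3]
  #6 pop 5: in={0,2} → {0,2,3} (was {}); enqueue [0,4]
  #7 pop 1: in={0,1,2,3} → {0,1,2,3} (was {0,2}); enqueue [5]
  #8 pop 3: in={0,1,2,3} → {0,1,2,3} (no change)
  #9 pop 0: in={0,2,3} → {0,2} (no change)
  #10 pop 4: in={0,1,2,3} → {0,1,2,3} (no change)
  #11 pop 5: in={0,1,2,3} → {0,1,2,3} (was {0,2,3}); enqueue [0,1,4]
  #12 pop 0: in={0,1,2,3} → {0,1,2} (was {0,2}); enqueue []
  #13 pop 1: in={0,1,2,3} → {0,1,2,3} (no change)
  #14 pop 4: in={0,1,2,3} → {0,1,2,3} (no change)

Fixpoint:
  val[0] = {0,1,2}
  val[1] = {0,1,2,3}
  val[2] = {1,2,3}
  val[3] = {0,1,2,3}
  val[4] = {0,1,2,3}
  val[5] = {0,1,2,3}

14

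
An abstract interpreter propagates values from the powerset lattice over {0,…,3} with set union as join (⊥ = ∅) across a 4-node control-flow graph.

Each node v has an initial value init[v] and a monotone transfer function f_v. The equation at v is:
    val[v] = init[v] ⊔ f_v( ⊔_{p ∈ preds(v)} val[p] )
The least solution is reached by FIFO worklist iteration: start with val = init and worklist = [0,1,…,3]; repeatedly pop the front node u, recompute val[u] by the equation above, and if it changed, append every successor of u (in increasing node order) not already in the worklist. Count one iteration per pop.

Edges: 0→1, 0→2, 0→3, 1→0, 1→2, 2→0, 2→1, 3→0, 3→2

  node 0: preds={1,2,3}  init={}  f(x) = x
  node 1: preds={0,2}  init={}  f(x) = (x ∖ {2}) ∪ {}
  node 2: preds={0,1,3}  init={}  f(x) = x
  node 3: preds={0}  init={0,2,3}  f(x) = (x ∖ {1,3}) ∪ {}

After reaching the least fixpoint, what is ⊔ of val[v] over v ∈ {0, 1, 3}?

Trace (6 dequeues):
  [1] u=0 | in {0,2,3} | out {0,2,3} | prev {} | push {}
  [2] u=1 | in {0,2,3} | out {0,3} | prev {} | push {0}
  [3] u=2 | in {0,2,3} | out {0,2,3} | prev {} | push {1}
  [4] u=3 | in {0,2,3} | out {0,2,3} | ==
  [5] u=0 | in {0,2,3} | out {0,2,3} | ==
  [6] u=1 | in {0,2,3} | out {0,3} | ==

Converged values:
  [0] {0,2,3}
  [1] {0,3}
  [2] {0,2,3}
  [3] {0,2,3}

{0,2,3}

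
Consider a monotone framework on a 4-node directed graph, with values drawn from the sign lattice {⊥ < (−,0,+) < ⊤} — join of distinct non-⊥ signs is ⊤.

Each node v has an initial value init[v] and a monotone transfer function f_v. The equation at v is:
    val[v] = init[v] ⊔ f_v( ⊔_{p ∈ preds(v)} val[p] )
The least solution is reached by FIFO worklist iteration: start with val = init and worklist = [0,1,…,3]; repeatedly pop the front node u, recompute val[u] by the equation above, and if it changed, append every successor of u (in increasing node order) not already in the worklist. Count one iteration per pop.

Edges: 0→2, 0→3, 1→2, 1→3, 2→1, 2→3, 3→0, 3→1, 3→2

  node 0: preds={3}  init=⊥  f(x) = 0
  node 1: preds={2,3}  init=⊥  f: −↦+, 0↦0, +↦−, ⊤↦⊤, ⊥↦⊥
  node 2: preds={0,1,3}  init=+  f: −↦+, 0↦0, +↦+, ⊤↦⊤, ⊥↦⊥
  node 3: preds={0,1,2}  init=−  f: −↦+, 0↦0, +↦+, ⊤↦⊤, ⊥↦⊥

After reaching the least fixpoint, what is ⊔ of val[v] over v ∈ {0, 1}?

⊤

Iteration log — 7 steps:
  step 1. node 0  ⊔preds=−  new=0  old=⊥  +wl: 
  step 2. node 1  ⊔preds=⊤  new=⊤  old=⊥  +wl: 
  step 3. node 2  ⊔preds=⊤  new=⊤  old=+  +wl: 1
  step 4. node 3  ⊔preds=⊤  new=⊤  old=−  +wl: 0,2
  step 5. node 1  ⊔preds=⊤  new=⊤  stable
  step 6. node 0  ⊔preds=⊤  new=0  stable
  step 7. node 2  ⊔preds=⊤  new=⊤  stable

Least fixpoint reached:
  node 0: 0
  node 1: ⊤
  node 2: ⊤
  node 3: ⊤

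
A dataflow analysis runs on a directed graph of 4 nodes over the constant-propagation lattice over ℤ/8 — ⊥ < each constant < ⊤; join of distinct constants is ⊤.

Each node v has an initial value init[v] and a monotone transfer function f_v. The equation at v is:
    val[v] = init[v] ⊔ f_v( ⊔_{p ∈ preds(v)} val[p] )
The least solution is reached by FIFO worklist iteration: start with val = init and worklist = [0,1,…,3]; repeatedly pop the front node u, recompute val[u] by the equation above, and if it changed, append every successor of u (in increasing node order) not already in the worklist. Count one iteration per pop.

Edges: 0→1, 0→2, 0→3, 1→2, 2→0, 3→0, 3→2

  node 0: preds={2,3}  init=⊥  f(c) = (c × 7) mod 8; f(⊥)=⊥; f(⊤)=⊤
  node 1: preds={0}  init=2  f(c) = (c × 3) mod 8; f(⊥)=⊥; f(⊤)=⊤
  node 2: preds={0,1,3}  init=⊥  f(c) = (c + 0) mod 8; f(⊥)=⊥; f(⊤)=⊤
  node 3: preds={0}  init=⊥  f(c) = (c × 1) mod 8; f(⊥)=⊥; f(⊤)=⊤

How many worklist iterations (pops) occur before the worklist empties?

14

Worklist (14 pops):
  #1 pop 0: in=⊥ → ⊥ (no change)
  #2 pop 1: in=⊥ → 2 (no change)
  #3 pop 2: in=2 → 2 (was ⊥); enqueue [0]
  #4 pop 3: in=⊥ → ⊥ (no change)
  #5 pop 0: in=2 → 6 (was ⊥); enqueue [1,2,3]
  #6 pop 1: in=6 → 2 (no change)
  #7 pop 2: in=⊤ → ⊤ (was 2); enqueue [0]
  #8 pop 3: in=6 → 6 (was ⊥); enqueue [2]
  #9 pop 0: in=⊤ → ⊤ (was 6); enqueue [1,3]
  #10 pop 2: in=⊤ → ⊤ (no change)
  #11 pop 1: in=⊤ → ⊤ (was 2); enqueue [2]
  #12 pop 3: in=⊤ → ⊤ (was 6); enqueue [0]
  #13 pop 2: in=⊤ → ⊤ (no change)
  #14 pop 0: in=⊤ → ⊤ (no change)

Fixpoint:
  val[0] = ⊤
  val[1] = ⊤
  val[2] = ⊤
  val[3] = ⊤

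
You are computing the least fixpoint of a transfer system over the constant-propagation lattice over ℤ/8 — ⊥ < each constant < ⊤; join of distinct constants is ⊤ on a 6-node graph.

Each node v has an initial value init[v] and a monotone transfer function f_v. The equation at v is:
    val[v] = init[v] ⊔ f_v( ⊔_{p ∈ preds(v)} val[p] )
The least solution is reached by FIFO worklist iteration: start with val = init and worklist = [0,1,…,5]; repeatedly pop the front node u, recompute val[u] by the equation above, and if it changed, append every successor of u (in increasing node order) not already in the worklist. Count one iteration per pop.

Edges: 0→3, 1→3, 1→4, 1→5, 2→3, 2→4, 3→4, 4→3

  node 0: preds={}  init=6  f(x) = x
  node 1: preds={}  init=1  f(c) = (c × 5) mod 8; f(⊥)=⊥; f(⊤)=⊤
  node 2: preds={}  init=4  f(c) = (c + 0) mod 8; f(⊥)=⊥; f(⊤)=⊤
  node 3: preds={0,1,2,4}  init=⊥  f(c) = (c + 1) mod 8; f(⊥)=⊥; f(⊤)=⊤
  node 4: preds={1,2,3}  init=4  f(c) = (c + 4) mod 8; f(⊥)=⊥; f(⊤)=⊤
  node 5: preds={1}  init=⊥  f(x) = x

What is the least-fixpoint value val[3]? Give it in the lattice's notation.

⊤

Trace (7 dequeues):
  [1] u=0 | in ⊥ | out 6 | ==
  [2] u=1 | in ⊥ | out 1 | ==
  [3] u=2 | in ⊥ | out 4 | ==
  [4] u=3 | in ⊤ | out ⊤ | prev ⊥ | push {}
  [5] u=4 | in ⊤ | out ⊤ | prev 4 | push {3}
  [6] u=5 | in 1 | out 1 | prev ⊥ | push {}
  [7] u=3 | in ⊤ | out ⊤ | ==

Converged values:
  [0] 6
  [1] 1
  [2] 4
  [3] ⊤
  [4] ⊤
  [5] 1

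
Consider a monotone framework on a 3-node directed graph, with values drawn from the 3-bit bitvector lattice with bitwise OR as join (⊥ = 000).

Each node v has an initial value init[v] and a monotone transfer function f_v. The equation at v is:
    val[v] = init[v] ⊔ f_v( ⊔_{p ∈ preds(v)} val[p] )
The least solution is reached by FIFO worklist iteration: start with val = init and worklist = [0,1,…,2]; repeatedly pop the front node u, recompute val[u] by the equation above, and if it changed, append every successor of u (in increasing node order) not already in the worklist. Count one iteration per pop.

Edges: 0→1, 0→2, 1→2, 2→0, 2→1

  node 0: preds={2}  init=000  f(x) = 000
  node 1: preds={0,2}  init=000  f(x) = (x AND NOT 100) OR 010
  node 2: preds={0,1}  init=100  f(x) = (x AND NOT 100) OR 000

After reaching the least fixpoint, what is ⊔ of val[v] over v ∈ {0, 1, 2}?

Trace (5 dequeues):
  [1] u=0 | in 100 | out 000 | ==
  [2] u=1 | in 100 | out 010 | prev 000 | push {}
  [3] u=2 | in 010 | out 110 | prev 100 | push {0,1}
  [4] u=0 | in 110 | out 000 | ==
  [5] u=1 | in 110 | out 010 | ==

Converged values:
  [0] 000
  [1] 010
  [2] 110

110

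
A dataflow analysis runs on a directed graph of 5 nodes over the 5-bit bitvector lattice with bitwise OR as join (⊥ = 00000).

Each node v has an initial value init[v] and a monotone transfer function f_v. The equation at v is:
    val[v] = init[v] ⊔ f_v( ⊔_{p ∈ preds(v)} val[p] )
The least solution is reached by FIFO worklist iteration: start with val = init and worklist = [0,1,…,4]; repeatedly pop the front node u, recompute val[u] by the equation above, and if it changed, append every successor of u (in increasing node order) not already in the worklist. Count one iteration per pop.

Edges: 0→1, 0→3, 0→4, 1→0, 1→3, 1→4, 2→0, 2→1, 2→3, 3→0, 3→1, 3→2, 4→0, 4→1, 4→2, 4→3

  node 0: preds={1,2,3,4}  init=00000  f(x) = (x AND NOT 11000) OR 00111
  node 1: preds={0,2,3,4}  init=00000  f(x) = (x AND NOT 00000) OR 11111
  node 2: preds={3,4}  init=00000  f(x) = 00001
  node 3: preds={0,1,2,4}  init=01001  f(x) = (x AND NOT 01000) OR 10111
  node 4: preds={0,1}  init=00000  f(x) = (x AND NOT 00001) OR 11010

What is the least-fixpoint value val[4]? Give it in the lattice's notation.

11110

Worklist (9 pops):
  #1 pop 0: in=01001 → 00111 (was 00000); enqueue []
  #2 pop 1: in=01111 → 11111 (was 00000); enqueue [0]
  #3 pop 2: in=01001 → 00001 (was 00000); enqueue [1]
  #4 pop 3: in=11111 → 11111 (was 01001); enqueue [2]
  #5 pop 4: in=11111 → 11110 (was 00000); enqueue [3]
  #6 pop 0: in=11111 → 00111 (no change)
  #7 pop 1: in=11111 → 11111 (no change)
  #8 pop 2: in=11111 → 00001 (no change)
  #9 pop 3: in=11111 → 11111 (no change)

Fixpoint:
  val[0] = 00111
  val[1] = 11111
  val[2] = 00001
  val[3] = 11111
  val[4] = 11110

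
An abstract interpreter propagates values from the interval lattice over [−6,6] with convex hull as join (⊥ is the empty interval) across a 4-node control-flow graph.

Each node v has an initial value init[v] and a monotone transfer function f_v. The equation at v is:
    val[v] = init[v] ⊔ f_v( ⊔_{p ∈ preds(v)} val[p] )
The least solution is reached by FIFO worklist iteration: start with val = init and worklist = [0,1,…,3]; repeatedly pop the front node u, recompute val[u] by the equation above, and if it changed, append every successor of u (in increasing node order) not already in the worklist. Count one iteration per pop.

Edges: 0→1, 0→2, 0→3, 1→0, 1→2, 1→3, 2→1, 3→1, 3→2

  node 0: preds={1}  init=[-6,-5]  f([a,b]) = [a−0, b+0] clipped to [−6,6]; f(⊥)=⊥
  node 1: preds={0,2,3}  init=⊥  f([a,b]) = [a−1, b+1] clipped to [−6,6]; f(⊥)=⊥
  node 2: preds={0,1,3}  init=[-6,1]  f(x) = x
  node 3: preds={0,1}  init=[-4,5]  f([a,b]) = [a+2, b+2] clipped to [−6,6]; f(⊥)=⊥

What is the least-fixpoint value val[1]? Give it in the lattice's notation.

[-6,6]

Trace (8 dequeues):
  [1] u=0 | in ⊥ | out [-6,-5] | ==
  [2] u=1 | in [-6,5] | out [-6,6] | prev ⊥ | push {0}
  [3] u=2 | in [-6,6] | out [-6,6] | prev [-6,1] | push {1}
  [4] u=3 | in [-6,6] | out [-4,6] | prev [-4,5] | push {2}
  [5] u=0 | in [-6,6] | out [-6,6] | prev [-6,-5] | push {3}
  [6] u=1 | in [-6,6] | out [-6,6] | ==
  [7] u=2 | in [-6,6] | out [-6,6] | ==
  [8] u=3 | in [-6,6] | out [-4,6] | ==

Converged values:
  [0] [-6,6]
  [1] [-6,6]
  [2] [-6,6]
  [3] [-4,6]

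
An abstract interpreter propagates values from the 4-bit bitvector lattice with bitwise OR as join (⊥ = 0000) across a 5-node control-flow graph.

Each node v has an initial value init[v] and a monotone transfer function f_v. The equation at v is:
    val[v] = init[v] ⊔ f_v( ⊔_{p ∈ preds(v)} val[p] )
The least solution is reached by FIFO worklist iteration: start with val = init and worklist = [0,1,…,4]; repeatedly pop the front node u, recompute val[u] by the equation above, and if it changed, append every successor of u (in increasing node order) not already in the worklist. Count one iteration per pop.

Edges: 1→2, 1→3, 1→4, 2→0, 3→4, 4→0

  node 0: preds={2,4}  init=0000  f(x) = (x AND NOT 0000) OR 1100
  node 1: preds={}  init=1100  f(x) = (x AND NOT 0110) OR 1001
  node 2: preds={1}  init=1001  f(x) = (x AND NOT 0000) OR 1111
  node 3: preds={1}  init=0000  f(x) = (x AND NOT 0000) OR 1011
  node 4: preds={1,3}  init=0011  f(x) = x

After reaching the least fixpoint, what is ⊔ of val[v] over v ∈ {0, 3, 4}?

Iteration log — 6 steps:
  step 1. node 0  ⊔preds=1011  new=1111  old=0000  +wl: 
  step 2. node 1  ⊔preds=0000  new=1101  old=1100  +wl: 
  step 3. node 2  ⊔preds=1101  new=1111  old=1001  +wl: 0
  step 4. node 3  ⊔preds=1101  new=1111  old=0000  +wl: 
  step 5. node 4  ⊔preds=1111  new=1111  old=0011  +wl: 
  step 6. node 0  ⊔preds=1111  new=1111  stable

Least fixpoint reached:
  node 0: 1111
  node 1: 1101
  node 2: 1111
  node 3: 1111
  node 4: 1111

1111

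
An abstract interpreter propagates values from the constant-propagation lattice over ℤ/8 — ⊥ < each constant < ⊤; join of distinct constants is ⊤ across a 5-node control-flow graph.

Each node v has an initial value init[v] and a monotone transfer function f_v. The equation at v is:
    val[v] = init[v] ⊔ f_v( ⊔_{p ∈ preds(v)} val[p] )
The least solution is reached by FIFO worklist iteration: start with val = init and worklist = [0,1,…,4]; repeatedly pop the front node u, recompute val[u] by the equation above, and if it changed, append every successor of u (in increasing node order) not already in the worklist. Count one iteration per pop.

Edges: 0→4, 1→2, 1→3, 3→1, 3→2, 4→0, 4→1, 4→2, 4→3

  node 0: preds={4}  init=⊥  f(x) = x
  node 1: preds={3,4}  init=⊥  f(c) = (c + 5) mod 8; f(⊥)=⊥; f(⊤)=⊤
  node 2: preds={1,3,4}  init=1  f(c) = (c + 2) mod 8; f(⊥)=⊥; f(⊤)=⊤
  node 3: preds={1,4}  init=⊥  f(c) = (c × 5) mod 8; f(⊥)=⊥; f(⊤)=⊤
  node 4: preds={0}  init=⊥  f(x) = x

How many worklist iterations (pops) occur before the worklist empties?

Trace (5 dequeues):
  [1] u=0 | in ⊥ | out ⊥ | ==
  [2] u=1 | in ⊥ | out ⊥ | ==
  [3] u=2 | in ⊥ | out 1 | ==
  [4] u=3 | in ⊥ | out ⊥ | ==
  [5] u=4 | in ⊥ | out ⊥ | ==

Converged values:
  [0] ⊥
  [1] ⊥
  [2] 1
  [3] ⊥
  [4] ⊥

5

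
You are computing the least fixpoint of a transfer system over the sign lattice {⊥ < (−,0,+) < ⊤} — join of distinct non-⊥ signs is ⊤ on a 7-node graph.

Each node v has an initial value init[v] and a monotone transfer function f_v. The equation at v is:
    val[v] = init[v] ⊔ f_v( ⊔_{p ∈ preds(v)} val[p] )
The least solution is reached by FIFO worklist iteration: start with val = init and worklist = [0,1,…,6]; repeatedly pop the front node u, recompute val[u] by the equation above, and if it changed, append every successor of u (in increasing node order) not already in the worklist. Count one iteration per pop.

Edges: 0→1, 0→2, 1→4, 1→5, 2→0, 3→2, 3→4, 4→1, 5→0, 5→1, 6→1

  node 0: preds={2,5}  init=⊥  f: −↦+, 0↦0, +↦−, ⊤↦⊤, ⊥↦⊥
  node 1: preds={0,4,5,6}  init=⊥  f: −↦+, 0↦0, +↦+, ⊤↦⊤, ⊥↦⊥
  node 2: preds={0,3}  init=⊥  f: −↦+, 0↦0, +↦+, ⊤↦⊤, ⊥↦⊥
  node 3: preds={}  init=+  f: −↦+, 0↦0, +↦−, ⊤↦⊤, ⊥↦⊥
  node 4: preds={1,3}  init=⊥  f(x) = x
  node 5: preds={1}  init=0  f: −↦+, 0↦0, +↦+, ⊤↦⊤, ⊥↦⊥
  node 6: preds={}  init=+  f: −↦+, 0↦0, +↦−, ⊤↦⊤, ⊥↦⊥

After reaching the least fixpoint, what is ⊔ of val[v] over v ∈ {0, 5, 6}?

⊤

Iteration log — 10 steps:
  step 1. node 0  ⊔preds=0  new=0  old=⊥  +wl: 
  step 2. node 1  ⊔preds=⊤  new=⊤  old=⊥  +wl: 
  step 3. node 2  ⊔preds=⊤  new=⊤  old=⊥  +wl: 0
  step 4. node 3  ⊔preds=⊥  new=+  stable
  step 5. node 4  ⊔preds=⊤  new=⊤  old=⊥  +wl: 1
  step 6. node 5  ⊔preds=⊤  new=⊤  old=0  +wl: 
  step 7. node 6  ⊔preds=⊥  new=+  stable
  step 8. node 0  ⊔preds=⊤  new=⊤  old=0  +wl: 2
  step 9. node 1  ⊔preds=⊤  new=⊤  stable
  step 10. node 2  ⊔preds=⊤  new=⊤  stable

Least fixpoint reached:
  node 0: ⊤
  node 1: ⊤
  node 2: ⊤
  node 3: +
  node 4: ⊤
  node 5: ⊤
  node 6: +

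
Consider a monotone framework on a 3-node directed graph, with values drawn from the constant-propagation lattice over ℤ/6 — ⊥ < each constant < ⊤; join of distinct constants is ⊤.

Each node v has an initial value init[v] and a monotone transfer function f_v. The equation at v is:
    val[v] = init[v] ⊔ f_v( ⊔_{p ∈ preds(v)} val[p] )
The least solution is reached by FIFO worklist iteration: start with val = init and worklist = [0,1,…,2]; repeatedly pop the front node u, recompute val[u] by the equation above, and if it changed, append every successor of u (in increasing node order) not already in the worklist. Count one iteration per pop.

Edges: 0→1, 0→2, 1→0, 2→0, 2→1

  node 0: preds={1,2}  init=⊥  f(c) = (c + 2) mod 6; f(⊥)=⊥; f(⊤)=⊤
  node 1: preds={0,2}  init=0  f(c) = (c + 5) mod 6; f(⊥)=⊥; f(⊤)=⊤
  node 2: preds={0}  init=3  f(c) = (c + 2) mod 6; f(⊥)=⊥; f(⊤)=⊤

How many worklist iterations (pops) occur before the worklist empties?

Worklist (5 pops):
  #1 pop 0: in=⊤ → ⊤ (was ⊥); enqueue []
  #2 pop 1: in=⊤ → ⊤ (was 0); enqueue [0]
  #3 pop 2: in=⊤ → ⊤ (was 3); enqueue [1]
  #4 pop 0: in=⊤ → ⊤ (no change)
  #5 pop 1: in=⊤ → ⊤ (no change)

Fixpoint:
  val[0] = ⊤
  val[1] = ⊤
  val[2] = ⊤

5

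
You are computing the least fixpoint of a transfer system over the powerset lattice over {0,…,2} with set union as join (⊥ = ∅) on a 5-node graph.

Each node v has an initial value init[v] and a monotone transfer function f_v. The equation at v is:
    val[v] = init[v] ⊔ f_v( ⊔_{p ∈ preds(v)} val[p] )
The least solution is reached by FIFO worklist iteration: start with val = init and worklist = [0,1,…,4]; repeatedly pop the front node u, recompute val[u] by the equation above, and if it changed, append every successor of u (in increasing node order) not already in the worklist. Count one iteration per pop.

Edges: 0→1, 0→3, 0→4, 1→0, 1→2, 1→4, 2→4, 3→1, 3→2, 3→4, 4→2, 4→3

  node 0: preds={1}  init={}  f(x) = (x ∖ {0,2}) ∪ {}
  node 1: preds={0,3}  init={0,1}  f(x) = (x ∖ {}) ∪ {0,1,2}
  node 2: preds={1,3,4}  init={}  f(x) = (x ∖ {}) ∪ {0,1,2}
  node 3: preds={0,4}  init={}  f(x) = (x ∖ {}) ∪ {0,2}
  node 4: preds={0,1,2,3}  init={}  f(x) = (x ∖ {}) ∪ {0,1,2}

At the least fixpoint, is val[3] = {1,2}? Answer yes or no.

no

Worklist (9 pops):
  #1 pop 0: in={0,1} → {1} (was {}); enqueue []
  #2 pop 1: in={1} → {0,1,2} (was {0,1}); enqueue [0]
  #3 pop 2: in={0,1,2} → {0,1,2} (was {}); enqueue []
  #4 pop 3: in={1} → {0,1,2} (was {}); enqueue [1,2]
  #5 pop 4: in={0,1,2} → {0,1,2} (was {}); enqueue [3]
  #6 pop 0: in={0,1,2} → {1} (no change)
  #7 pop 1: in={0,1,2} → {0,1,2} (no change)
  #8 pop 2: in={0,1,2} → {0,1,2} (no change)
  #9 pop 3: in={0,1,2} → {0,1,2} (no change)

Fixpoint:
  val[0] = {1}
  val[1] = {0,1,2}
  val[2] = {0,1,2}
  val[3] = {0,1,2}
  val[4] = {0,1,2}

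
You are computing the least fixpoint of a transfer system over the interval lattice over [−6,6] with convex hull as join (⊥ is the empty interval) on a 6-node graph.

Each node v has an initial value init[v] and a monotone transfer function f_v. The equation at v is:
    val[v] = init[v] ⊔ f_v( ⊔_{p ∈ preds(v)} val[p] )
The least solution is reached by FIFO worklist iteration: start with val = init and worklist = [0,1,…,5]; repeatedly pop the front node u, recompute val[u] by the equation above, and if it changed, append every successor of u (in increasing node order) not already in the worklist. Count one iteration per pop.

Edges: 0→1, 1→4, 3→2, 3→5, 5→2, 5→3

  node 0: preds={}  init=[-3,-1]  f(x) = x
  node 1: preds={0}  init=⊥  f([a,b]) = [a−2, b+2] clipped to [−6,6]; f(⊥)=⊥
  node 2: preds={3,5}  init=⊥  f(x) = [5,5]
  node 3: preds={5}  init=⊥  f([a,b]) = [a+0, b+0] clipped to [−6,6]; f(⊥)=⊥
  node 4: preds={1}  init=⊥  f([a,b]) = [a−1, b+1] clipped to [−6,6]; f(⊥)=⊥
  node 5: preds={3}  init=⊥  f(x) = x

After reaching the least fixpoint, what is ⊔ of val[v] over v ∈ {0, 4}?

Iteration log — 6 steps:
  step 1. node 0  ⊔preds=⊥  new=[-3,-1]  stable
  step 2. node 1  ⊔preds=[-3,-1]  new=[-5,1]  old=⊥  +wl: 
  step 3. node 2  ⊔preds=⊥  new=[5,5]  old=⊥  +wl: 
  step 4. node 3  ⊔preds=⊥  new=⊥  stable
  step 5. node 4  ⊔preds=[-5,1]  new=[-6,2]  old=⊥  +wl: 
  step 6. node 5  ⊔preds=⊥  new=⊥  stable

Least fixpoint reached:
  node 0: [-3,-1]
  node 1: [-5,1]
  node 2: [5,5]
  node 3: ⊥
  node 4: [-6,2]
  node 5: ⊥

[-6,2]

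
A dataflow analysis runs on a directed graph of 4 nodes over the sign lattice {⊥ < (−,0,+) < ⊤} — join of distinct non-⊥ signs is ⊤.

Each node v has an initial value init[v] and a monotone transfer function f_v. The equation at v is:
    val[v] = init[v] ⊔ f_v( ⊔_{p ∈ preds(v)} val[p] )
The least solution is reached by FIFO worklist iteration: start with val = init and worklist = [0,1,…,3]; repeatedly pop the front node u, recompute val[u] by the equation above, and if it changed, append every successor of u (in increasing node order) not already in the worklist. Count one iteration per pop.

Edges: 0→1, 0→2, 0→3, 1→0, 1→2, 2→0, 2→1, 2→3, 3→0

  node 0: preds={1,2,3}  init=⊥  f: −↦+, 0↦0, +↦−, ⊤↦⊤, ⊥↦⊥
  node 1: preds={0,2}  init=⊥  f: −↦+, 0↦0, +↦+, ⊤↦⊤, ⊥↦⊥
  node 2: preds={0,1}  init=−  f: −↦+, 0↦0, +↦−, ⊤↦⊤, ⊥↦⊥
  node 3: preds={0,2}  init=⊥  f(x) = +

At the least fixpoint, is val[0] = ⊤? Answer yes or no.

yes

Trace (8 dequeues):
  [1] u=0 | in − | out + | prev ⊥ | push {}
  [2] u=1 | in ⊤ | out ⊤ | prev ⊥ | push {0}
  [3] u=2 | in ⊤ | out ⊤ | prev − | push {1}
  [4] u=3 | in ⊤ | out + | prev ⊥ | push {}
  [5] u=0 | in ⊤ | out ⊤ | prev + | push {2,3}
  [6] u=1 | in ⊤ | out ⊤ | ==
  [7] u=2 | in ⊤ | out ⊤ | ==
  [8] u=3 | in ⊤ | out + | ==

Converged values:
  [0] ⊤
  [1] ⊤
  [2] ⊤
  [3] +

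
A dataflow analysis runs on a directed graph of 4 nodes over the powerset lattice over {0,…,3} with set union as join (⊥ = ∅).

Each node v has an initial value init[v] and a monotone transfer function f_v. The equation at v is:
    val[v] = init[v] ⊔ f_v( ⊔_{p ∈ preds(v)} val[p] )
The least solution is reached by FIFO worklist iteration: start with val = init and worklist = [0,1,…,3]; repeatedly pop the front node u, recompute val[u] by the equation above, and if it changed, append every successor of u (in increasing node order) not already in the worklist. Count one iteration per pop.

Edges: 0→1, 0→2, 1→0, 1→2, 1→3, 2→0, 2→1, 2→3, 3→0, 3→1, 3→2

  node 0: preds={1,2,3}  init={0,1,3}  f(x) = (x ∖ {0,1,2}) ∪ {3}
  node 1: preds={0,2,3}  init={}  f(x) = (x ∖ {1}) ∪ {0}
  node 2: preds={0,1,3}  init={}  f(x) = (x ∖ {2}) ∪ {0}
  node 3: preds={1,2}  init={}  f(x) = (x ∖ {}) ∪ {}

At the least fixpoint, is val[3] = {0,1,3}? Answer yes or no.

Worklist (7 pops):
  #1 pop 0: in={} → {0,1,3} (no change)
  #2 pop 1: in={0,1,3} → {0,3} (was {}); enqueue [0]
  #3 pop 2: in={0,1,3} → {0,1,3} (was {}); enqueue [1]
  #4 pop 3: in={0,1,3} → {0,1,3} (was {}); enqueue [2]
  #5 pop 0: in={0,1,3} → {0,1,3} (no change)
  #6 pop 1: in={0,1,3} → {0,3} (no change)
  #7 pop 2: in={0,1,3} → {0,1,3} (no change)

Fixpoint:
  val[0] = {0,1,3}
  val[1] = {0,3}
  val[2] = {0,1,3}
  val[3] = {0,1,3}

yes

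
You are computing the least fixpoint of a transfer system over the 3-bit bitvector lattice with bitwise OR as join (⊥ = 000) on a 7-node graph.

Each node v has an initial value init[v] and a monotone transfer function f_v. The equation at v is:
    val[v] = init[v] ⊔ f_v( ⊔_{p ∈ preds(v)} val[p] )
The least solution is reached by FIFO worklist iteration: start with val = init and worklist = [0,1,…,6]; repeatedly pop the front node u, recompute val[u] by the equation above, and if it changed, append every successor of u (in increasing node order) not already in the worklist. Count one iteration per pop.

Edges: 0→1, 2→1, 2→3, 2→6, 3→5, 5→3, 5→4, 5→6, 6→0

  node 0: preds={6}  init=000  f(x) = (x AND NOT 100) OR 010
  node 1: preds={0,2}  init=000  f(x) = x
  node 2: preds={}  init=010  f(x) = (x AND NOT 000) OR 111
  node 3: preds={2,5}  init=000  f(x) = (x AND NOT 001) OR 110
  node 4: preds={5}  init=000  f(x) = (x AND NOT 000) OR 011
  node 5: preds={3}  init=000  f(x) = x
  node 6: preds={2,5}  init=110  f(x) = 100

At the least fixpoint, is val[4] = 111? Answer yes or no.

yes

Trace (10 dequeues):
  [1] u=0 | in 110 | out 010 | prev 000 | push {}
  [2] u=1 | in 010 | out 010 | prev 000 | push {}
  [3] u=2 | in 000 | out 111 | prev 010 | push {1}
  [4] u=3 | in 111 | out 110 | prev 000 | push {}
  [5] u=4 | in 000 | out 011 | prev 000 | push {}
  [6] u=5 | in 110 | out 110 | prev 000 | push {3,4}
  [7] u=6 | in 111 | out 110 | ==
  [8] u=1 | in 111 | out 111 | prev 010 | push {}
  [9] u=3 | in 111 | out 110 | ==
  [10] u=4 | in 110 | out 111 | prev 011 | push {}

Converged values:
  [0] 010
  [1] 111
  [2] 111
  [3] 110
  [4] 111
  [5] 110
  [6] 110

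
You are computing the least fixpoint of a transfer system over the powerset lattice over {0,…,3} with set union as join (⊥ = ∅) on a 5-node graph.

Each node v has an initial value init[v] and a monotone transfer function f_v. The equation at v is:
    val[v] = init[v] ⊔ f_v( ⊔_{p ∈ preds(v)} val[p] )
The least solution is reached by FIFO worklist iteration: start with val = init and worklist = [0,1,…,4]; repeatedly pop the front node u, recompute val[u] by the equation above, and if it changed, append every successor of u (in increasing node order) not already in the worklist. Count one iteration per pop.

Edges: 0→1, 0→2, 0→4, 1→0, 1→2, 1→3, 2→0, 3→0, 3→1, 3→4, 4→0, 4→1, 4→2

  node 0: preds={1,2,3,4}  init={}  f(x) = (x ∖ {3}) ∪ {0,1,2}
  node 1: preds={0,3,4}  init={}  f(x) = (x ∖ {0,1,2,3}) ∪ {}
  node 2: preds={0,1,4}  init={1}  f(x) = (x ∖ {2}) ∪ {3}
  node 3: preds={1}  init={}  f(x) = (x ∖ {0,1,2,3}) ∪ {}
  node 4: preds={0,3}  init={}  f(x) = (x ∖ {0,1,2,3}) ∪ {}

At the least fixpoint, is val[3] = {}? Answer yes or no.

yes

Trace (6 dequeues):
  [1] u=0 | in {1} | out {0,1,2} | prev {} | push {}
  [2] u=1 | in {0,1,2} | out {} | ==
  [3] u=2 | in {0,1,2} | out {0,1,3} | prev {1} | push {0}
  [4] u=3 | in {} | out {} | ==
  [5] u=4 | in {0,1,2} | out {} | ==
  [6] u=0 | in {0,1,3} | out {0,1,2} | ==

Converged values:
  [0] {0,1,2}
  [1] {}
  [2] {0,1,3}
  [3] {}
  [4] {}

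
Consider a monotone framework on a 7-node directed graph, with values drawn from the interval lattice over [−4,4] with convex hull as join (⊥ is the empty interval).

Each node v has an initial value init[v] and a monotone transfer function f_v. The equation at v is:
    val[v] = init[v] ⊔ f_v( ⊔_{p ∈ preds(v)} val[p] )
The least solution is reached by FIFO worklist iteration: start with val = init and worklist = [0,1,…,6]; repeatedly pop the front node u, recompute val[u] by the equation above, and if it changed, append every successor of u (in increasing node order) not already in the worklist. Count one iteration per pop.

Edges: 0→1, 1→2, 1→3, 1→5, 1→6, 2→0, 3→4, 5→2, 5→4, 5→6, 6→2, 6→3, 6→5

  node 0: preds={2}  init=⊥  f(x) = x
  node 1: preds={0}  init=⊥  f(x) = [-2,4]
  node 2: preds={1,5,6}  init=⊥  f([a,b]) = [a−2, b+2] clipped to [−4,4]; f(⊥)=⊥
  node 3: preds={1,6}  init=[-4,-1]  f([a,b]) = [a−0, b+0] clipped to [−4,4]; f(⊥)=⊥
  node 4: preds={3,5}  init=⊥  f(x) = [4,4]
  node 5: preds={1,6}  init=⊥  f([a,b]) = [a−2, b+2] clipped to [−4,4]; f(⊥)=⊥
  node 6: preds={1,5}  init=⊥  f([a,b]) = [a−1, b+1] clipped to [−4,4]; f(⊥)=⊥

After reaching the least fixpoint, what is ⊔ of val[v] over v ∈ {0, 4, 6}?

[-4,4]

Trace (13 dequeues):
  [1] u=0 | in ⊥ | out ⊥ | ==
  [2] u=1 | in ⊥ | out [-2,4] | prev ⊥ | push {}
  [3] u=2 | in [-2,4] | out [-4,4] | prev ⊥ | push {0}
  [4] u=3 | in [-2,4] | out [-4,4] | prev [-4,-1] | push {}
  [5] u=4 | in [-4,4] | out [4,4] | prev ⊥ | push {}
  [6] u=5 | in [-2,4] | out [-4,4] | prev ⊥ | push {2,4}
  [7] u=6 | in [-4,4] | out [-4,4] | prev ⊥ | push {3,5}
  [8] u=0 | in [-4,4] | out [-4,4] | prev ⊥ | push {1}
  [9] u=2 | in [-4,4] | out [-4,4] | ==
  [10] u=4 | in [-4,4] | out [4,4] | ==
  [11] u=3 | in [-4,4] | out [-4,4] | ==
  [12] u=5 | in [-4,4] | out [-4,4] | ==
  [13] u=1 | in [-4,4] | out [-2,4] | ==

Converged values:
  [0] [-4,4]
  [1] [-2,4]
  [2] [-4,4]
  [3] [-4,4]
  [4] [4,4]
  [5] [-4,4]
  [6] [-4,4]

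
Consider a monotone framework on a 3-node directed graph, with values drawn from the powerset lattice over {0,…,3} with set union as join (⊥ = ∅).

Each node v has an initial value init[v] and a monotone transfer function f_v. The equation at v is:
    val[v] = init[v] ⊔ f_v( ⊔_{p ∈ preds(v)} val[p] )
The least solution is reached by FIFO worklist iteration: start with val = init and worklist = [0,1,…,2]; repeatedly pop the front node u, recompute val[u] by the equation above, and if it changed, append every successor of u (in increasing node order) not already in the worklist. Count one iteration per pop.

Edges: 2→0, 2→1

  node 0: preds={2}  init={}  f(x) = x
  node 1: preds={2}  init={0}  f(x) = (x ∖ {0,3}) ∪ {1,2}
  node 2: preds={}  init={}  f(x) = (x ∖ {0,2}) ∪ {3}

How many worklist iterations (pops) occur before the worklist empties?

Worklist (5 pops):
  #1 pop 0: in={} → {} (no change)
  #2 pop 1: in={} → {0,1,2} (was {0}); enqueue []
  #3 pop 2: in={} → {3} (was {}); enqueue [0,1]
  #4 pop 0: in={3} → {3} (was {}); enqueue []
  #5 pop 1: in={3} → {0,1,2} (no change)

Fixpoint:
  val[0] = {3}
  val[1] = {0,1,2}
  val[2] = {3}

5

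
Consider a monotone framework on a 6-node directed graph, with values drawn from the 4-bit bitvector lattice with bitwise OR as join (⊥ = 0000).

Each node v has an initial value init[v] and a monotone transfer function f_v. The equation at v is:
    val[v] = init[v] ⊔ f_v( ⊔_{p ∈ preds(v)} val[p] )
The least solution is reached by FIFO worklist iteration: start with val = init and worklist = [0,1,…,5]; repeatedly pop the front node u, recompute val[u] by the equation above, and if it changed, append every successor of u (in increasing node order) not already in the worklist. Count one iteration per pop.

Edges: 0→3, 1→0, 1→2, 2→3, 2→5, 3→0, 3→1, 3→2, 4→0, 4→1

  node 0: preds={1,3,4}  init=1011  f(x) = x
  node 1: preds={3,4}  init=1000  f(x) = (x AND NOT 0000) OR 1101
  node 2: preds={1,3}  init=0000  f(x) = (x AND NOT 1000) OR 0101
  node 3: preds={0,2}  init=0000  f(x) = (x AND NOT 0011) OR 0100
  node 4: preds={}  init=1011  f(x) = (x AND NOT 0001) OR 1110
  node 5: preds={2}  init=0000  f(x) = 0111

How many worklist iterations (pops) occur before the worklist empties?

Iteration log — 10 steps:
  step 1. node 0  ⊔preds=1011  new=1011  stable
  step 2. node 1  ⊔preds=1011  new=1111  old=1000  +wl: 0
  step 3. node 2  ⊔preds=1111  new=0111  old=0000  +wl: 
  step 4. node 3  ⊔preds=1111  new=1100  old=0000  +wl: 1,2
  step 5. node 4  ⊔preds=0000  new=1111  old=1011  +wl: 
  step 6. node 5  ⊔preds=0111  new=0111  old=0000  +wl: 
  step 7. node 0  ⊔preds=1111  new=1111  old=1011  +wl: 3
  step 8. node 1  ⊔preds=1111  new=1111  stable
  step 9. node 2  ⊔preds=1111  new=0111  stable
  step 10. node 3  ⊔preds=1111  new=1100  stable

Least fixpoint reached:
  node 0: 1111
  node 1: 1111
  node 2: 0111
  node 3: 1100
  node 4: 1111
  node 5: 0111

10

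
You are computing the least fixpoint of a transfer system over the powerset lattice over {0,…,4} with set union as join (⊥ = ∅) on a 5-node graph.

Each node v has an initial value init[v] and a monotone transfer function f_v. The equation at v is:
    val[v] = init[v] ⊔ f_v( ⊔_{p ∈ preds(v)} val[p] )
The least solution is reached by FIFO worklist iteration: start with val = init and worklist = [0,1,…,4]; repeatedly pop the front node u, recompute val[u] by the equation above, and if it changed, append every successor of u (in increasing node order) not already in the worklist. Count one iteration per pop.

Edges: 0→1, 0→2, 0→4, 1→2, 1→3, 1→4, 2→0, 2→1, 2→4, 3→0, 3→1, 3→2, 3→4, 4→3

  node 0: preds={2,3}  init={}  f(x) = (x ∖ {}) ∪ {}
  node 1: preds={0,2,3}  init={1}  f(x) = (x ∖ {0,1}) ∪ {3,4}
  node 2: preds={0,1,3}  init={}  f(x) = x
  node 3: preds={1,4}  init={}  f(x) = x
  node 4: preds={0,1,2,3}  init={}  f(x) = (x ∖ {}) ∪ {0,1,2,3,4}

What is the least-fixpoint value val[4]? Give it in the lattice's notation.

Trace (17 dequeues):
  [1] u=0 | in {} | out {} | ==
  [2] u=1 | in {} | out {1,3,4} | prev {1} | push {}
  [3] u=2 | in {1,3,4} | out {1,3,4} | prev {} | push {0,1}
  [4] u=3 | in {1,3,4} | out {1,3,4} | prev {} | push {2}
  [5] u=4 | in {1,3,4} | out {0,1,2,3,4} | prev {} | push {3}
  [6] u=0 | in {1,3,4} | out {1,3,4} | prev {} | push {4}
  [7] u=1 | in {1,3,4} | out {1,3,4} | ==
  [8] u=2 | in {1,3,4} | out {1,3,4} | ==
  [9] u=3 | in {0,1,2,3,4} | out {0,1,2,3,4} | prev {1,3,4} | push {0,1,2}
  [10] u=4 | in {0,1,2,3,4} | out {0,1,2,3,4} | ==
  [11] u=0 | in {0,1,2,3,4} | out {0,1,2,3,4} | prev {1,3,4} | push {4}
  [12] u=1 | in {0,1,2,3,4} | out {1,2,3,4} | prev {1,3,4} | push {3}
  [13] u=2 | in {0,1,2,3,4} | out {0,1,2,3,4} | prev {1,3,4} | push {0,1}
  [14] u=4 | in {0,1,2,3,4} | out {0,1,2,3,4} | ==
  [15] u=3 | in {0,1,2,3,4} | out {0,1,2,3,4} | ==
  [16] u=0 | in {0,1,2,3,4} | out {0,1,2,3,4} | ==
  [17] u=1 | in {0,1,2,3,4} | out {1,2,3,4} | ==

Converged values:
  [0] {0,1,2,3,4}
  [1] {1,2,3,4}
  [2] {0,1,2,3,4}
  [3] {0,1,2,3,4}
  [4] {0,1,2,3,4}

{0,1,2,3,4}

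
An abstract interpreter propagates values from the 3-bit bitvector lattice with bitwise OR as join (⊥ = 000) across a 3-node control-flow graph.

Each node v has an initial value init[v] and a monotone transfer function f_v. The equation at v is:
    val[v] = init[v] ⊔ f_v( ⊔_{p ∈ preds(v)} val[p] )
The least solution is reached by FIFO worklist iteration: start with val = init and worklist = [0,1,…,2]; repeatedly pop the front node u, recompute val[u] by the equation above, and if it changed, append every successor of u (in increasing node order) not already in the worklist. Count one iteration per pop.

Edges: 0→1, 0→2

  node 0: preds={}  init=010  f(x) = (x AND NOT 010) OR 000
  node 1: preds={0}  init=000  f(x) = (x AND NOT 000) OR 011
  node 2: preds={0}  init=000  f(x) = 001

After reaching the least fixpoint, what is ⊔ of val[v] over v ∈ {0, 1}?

Iteration log — 3 steps:
  step 1. node 0  ⊔preds=000  new=010  stable
  step 2. node 1  ⊔preds=010  new=011  old=000  +wl: 
  step 3. node 2  ⊔preds=010  new=001  old=000  +wl: 

Least fixpoint reached:
  node 0: 010
  node 1: 011
  node 2: 001

011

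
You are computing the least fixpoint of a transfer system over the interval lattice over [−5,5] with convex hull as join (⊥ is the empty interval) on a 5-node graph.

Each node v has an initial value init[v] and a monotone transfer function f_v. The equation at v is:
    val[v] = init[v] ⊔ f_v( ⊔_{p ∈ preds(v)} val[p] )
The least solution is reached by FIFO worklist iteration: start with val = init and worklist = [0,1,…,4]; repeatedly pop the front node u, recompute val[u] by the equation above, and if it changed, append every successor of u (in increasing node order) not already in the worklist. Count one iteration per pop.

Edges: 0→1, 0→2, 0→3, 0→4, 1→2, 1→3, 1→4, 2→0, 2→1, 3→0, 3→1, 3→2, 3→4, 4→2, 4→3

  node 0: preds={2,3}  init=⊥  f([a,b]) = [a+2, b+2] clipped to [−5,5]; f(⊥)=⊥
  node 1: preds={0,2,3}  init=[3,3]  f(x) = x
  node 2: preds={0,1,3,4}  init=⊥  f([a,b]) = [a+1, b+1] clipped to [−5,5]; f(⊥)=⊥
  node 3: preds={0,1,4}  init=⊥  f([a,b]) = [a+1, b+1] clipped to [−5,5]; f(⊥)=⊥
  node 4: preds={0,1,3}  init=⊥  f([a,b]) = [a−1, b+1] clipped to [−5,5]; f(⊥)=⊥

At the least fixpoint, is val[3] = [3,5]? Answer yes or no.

Trace (13 dequeues):
  [1] u=0 | in ⊥ | out ⊥ | ==
  [2] u=1 | in ⊥ | out [3,3] | ==
  [3] u=2 | in [3,3] | out [4,4] | prev ⊥ | push {0,1}
  [4] u=3 | in [3,3] | out [4,4] | prev ⊥ | push {2}
  [5] u=4 | in [3,4] | out [2,5] | prev ⊥ | push {3}
  [6] u=0 | in [4,4] | out [5,5] | prev ⊥ | push {4}
  [7] u=1 | in [4,5] | out [3,5] | prev [3,3] | push {}
  [8] u=2 | in [2,5] | out [3,5] | prev [4,4] | push {0,1}
  [9] u=3 | in [2,5] | out [3,5] | prev [4,4] | push {2}
  [10] u=4 | in [3,5] | out [2,5] | ==
  [11] u=0 | in [3,5] | out [5,5] | ==
  [12] u=1 | in [3,5] | out [3,5] | ==
  [13] u=2 | in [2,5] | out [3,5] | ==

Converged values:
  [0] [5,5]
  [1] [3,5]
  [2] [3,5]
  [3] [3,5]
  [4] [2,5]

yes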